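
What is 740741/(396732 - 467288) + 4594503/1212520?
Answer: -143498380913/21387640280 ≈ -6.7094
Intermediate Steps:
740741/(396732 - 467288) + 4594503/1212520 = 740741/(-70556) + 4594503*(1/1212520) = 740741*(-1/70556) + 4594503/1212520 = -740741/70556 + 4594503/1212520 = -143498380913/21387640280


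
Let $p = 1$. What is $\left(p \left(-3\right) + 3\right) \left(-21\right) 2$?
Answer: $0$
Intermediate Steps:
$\left(p \left(-3\right) + 3\right) \left(-21\right) 2 = \left(1 \left(-3\right) + 3\right) \left(-21\right) 2 = \left(-3 + 3\right) \left(-21\right) 2 = 0 \left(-21\right) 2 = 0 \cdot 2 = 0$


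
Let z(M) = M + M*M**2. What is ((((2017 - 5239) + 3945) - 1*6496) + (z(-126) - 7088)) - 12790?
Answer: -2026153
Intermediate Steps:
z(M) = M + M**3
((((2017 - 5239) + 3945) - 1*6496) + (z(-126) - 7088)) - 12790 = ((((2017 - 5239) + 3945) - 1*6496) + ((-126 + (-126)**3) - 7088)) - 12790 = (((-3222 + 3945) - 6496) + ((-126 - 2000376) - 7088)) - 12790 = ((723 - 6496) + (-2000502 - 7088)) - 12790 = (-5773 - 2007590) - 12790 = -2013363 - 12790 = -2026153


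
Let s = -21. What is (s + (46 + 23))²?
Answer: 2304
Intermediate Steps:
(s + (46 + 23))² = (-21 + (46 + 23))² = (-21 + 69)² = 48² = 2304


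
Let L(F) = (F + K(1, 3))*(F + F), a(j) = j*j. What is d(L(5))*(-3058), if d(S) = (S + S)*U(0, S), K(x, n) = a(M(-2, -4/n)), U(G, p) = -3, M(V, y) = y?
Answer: 3730760/3 ≈ 1.2436e+6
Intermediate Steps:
a(j) = j²
K(x, n) = 16/n² (K(x, n) = (-4/n)² = 16/n²)
L(F) = 2*F*(16/9 + F) (L(F) = (F + 16/3²)*(F + F) = (F + 16*(⅑))*(2*F) = (F + 16/9)*(2*F) = (16/9 + F)*(2*F) = 2*F*(16/9 + F))
d(S) = -6*S (d(S) = (S + S)*(-3) = (2*S)*(-3) = -6*S)
d(L(5))*(-3058) = -4*5*(16 + 9*5)/3*(-3058) = -4*5*(16 + 45)/3*(-3058) = -4*5*61/3*(-3058) = -6*610/9*(-3058) = -1220/3*(-3058) = 3730760/3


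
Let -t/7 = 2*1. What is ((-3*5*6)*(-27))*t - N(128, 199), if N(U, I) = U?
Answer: -34148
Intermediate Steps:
t = -14 ≈ -14.000
((-3*5*6)*(-27))*t - N(128, 199) = ((-3*5*6)*(-27))*(-14) - 1*128 = (-15*6*(-27))*(-14) - 128 = -90*(-27)*(-14) - 128 = 2430*(-14) - 128 = -34020 - 128 = -34148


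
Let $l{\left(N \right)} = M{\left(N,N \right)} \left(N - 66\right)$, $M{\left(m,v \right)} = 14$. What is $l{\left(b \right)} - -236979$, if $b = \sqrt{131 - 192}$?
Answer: $236055 + 14 i \sqrt{61} \approx 2.3606 \cdot 10^{5} + 109.34 i$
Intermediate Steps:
$b = i \sqrt{61}$ ($b = \sqrt{-61} = i \sqrt{61} \approx 7.8102 i$)
$l{\left(N \right)} = -924 + 14 N$ ($l{\left(N \right)} = 14 \left(N - 66\right) = 14 \left(-66 + N\right) = -924 + 14 N$)
$l{\left(b \right)} - -236979 = \left(-924 + 14 i \sqrt{61}\right) - -236979 = \left(-924 + 14 i \sqrt{61}\right) + 236979 = 236055 + 14 i \sqrt{61}$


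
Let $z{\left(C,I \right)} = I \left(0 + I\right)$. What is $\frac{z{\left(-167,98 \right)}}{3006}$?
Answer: $\frac{4802}{1503} \approx 3.1949$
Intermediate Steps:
$z{\left(C,I \right)} = I^{2}$ ($z{\left(C,I \right)} = I I = I^{2}$)
$\frac{z{\left(-167,98 \right)}}{3006} = \frac{98^{2}}{3006} = 9604 \cdot \frac{1}{3006} = \frac{4802}{1503}$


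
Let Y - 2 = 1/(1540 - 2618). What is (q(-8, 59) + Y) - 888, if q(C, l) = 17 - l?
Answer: -1000385/1078 ≈ -928.00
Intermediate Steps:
Y = 2155/1078 (Y = 2 + 1/(1540 - 2618) = 2 + 1/(-1078) = 2 - 1/1078 = 2155/1078 ≈ 1.9991)
(q(-8, 59) + Y) - 888 = ((17 - 1*59) + 2155/1078) - 888 = ((17 - 59) + 2155/1078) - 888 = (-42 + 2155/1078) - 888 = -43121/1078 - 888 = -1000385/1078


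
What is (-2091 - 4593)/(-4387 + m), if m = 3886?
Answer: 2228/167 ≈ 13.341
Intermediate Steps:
(-2091 - 4593)/(-4387 + m) = (-2091 - 4593)/(-4387 + 3886) = -6684/(-501) = -6684*(-1/501) = 2228/167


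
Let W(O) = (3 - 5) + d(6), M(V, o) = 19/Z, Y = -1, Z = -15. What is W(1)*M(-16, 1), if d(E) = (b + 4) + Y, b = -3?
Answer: 38/15 ≈ 2.5333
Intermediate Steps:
d(E) = 0 (d(E) = (-3 + 4) - 1 = 1 - 1 = 0)
M(V, o) = -19/15 (M(V, o) = 19/(-15) = 19*(-1/15) = -19/15)
W(O) = -2 (W(O) = (3 - 5) + 0 = -2 + 0 = -2)
W(1)*M(-16, 1) = -2*(-19/15) = 38/15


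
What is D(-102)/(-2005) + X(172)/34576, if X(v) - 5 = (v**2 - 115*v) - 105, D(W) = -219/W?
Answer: 20593676/73657685 ≈ 0.27959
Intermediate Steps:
X(v) = -100 + v**2 - 115*v (X(v) = 5 + ((v**2 - 115*v) - 105) = 5 + (-105 + v**2 - 115*v) = -100 + v**2 - 115*v)
D(-102)/(-2005) + X(172)/34576 = -219/(-102)/(-2005) + (-100 + 172**2 - 115*172)/34576 = -219*(-1/102)*(-1/2005) + (-100 + 29584 - 19780)*(1/34576) = (73/34)*(-1/2005) + 9704*(1/34576) = -73/68170 + 1213/4322 = 20593676/73657685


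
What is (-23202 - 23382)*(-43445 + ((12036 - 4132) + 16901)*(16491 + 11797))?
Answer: -32685216160680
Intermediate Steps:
(-23202 - 23382)*(-43445 + ((12036 - 4132) + 16901)*(16491 + 11797)) = -46584*(-43445 + (7904 + 16901)*28288) = -46584*(-43445 + 24805*28288) = -46584*(-43445 + 701683840) = -46584*701640395 = -32685216160680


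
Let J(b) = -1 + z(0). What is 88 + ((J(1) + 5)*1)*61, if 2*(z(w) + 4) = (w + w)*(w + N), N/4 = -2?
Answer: 88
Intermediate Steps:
N = -8 (N = 4*(-2) = -8)
z(w) = -4 + w*(-8 + w) (z(w) = -4 + ((w + w)*(w - 8))/2 = -4 + ((2*w)*(-8 + w))/2 = -4 + (2*w*(-8 + w))/2 = -4 + w*(-8 + w))
J(b) = -5 (J(b) = -1 + (-4 + 0² - 8*0) = -1 + (-4 + 0 + 0) = -1 - 4 = -5)
88 + ((J(1) + 5)*1)*61 = 88 + ((-5 + 5)*1)*61 = 88 + (0*1)*61 = 88 + 0*61 = 88 + 0 = 88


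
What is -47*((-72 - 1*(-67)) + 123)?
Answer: -5546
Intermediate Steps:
-47*((-72 - 1*(-67)) + 123) = -47*((-72 + 67) + 123) = -47*(-5 + 123) = -47*118 = -5546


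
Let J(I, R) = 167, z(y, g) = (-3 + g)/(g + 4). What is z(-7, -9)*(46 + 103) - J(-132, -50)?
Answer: 953/5 ≈ 190.60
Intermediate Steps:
z(y, g) = (-3 + g)/(4 + g)
z(-7, -9)*(46 + 103) - J(-132, -50) = ((-3 - 9)/(4 - 9))*(46 + 103) - 1*167 = (-12/(-5))*149 - 167 = -1/5*(-12)*149 - 167 = (12/5)*149 - 167 = 1788/5 - 167 = 953/5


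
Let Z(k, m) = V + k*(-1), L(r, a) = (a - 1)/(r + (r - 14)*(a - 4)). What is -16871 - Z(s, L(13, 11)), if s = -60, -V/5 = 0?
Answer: -16931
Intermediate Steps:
V = 0 (V = -5*0 = 0)
L(r, a) = (-1 + a)/(r + (-14 + r)*(-4 + a))
Z(k, m) = -k (Z(k, m) = 0 + k*(-1) = 0 - k = -k)
-16871 - Z(s, L(13, 11)) = -16871 - (-1)*(-60) = -16871 - 1*60 = -16871 - 60 = -16931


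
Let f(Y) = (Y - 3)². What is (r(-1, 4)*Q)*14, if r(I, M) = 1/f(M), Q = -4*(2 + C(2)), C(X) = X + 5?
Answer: -504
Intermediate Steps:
f(Y) = (-3 + Y)²
C(X) = 5 + X
Q = -36 (Q = -4*(2 + (5 + 2)) = -4*(2 + 7) = -4*9 = -36)
r(I, M) = (-3 + M)⁻² (r(I, M) = 1/(-3 + M)² = (-3 + M)⁻²)
(r(-1, 4)*Q)*14 = (-36/(-3 + 4)²)*14 = (-36/1²)*14 = (1*(-36))*14 = -36*14 = -504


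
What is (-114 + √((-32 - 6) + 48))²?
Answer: (114 - √10)² ≈ 12285.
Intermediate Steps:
(-114 + √((-32 - 6) + 48))² = (-114 + √(-38 + 48))² = (-114 + √10)²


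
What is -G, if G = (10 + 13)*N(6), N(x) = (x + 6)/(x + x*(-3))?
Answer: 23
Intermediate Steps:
N(x) = -(6 + x)/(2*x) (N(x) = (6 + x)/(x - 3*x) = (6 + x)/((-2*x)) = (6 + x)*(-1/(2*x)) = -(6 + x)/(2*x))
G = -23 (G = (10 + 13)*((½)*(-6 - 1*6)/6) = 23*((½)*(⅙)*(-6 - 6)) = 23*((½)*(⅙)*(-12)) = 23*(-1) = -23)
-G = -1*(-23) = 23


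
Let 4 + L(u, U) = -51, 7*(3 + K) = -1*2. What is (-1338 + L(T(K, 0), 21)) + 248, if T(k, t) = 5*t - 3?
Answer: -1145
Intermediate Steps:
K = -23/7 (K = -3 + (-1*2)/7 = -3 + (⅐)*(-2) = -3 - 2/7 = -23/7 ≈ -3.2857)
T(k, t) = -3 + 5*t
L(u, U) = -55 (L(u, U) = -4 - 51 = -55)
(-1338 + L(T(K, 0), 21)) + 248 = (-1338 - 55) + 248 = -1393 + 248 = -1145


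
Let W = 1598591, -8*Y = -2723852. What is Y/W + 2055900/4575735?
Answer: 645932847107/975297171918 ≈ 0.66229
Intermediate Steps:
Y = 680963/2 (Y = -⅛*(-2723852) = 680963/2 ≈ 3.4048e+5)
Y/W + 2055900/4575735 = (680963/2)/1598591 + 2055900/4575735 = (680963/2)*(1/1598591) + 2055900*(1/4575735) = 680963/3197182 + 137060/305049 = 645932847107/975297171918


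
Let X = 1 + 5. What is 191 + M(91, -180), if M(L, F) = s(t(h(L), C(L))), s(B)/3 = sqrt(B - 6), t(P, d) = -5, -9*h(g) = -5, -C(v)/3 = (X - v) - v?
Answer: 191 + 3*I*sqrt(11) ≈ 191.0 + 9.9499*I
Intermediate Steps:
X = 6
C(v) = -18 + 6*v (C(v) = -3*((6 - v) - v) = -3*(6 - 2*v) = -18 + 6*v)
h(g) = 5/9 (h(g) = -1/9*(-5) = 5/9)
s(B) = 3*sqrt(-6 + B) (s(B) = 3*sqrt(B - 6) = 3*sqrt(-6 + B))
M(L, F) = 3*I*sqrt(11) (M(L, F) = 3*sqrt(-6 - 5) = 3*sqrt(-11) = 3*(I*sqrt(11)) = 3*I*sqrt(11))
191 + M(91, -180) = 191 + 3*I*sqrt(11)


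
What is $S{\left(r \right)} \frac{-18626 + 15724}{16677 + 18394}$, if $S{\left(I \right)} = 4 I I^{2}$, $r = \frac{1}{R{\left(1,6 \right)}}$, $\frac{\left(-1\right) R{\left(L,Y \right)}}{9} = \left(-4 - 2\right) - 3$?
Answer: $- \frac{11608}{18638167311} \approx -6.2281 \cdot 10^{-7}$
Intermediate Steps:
$R{\left(L,Y \right)} = 81$ ($R{\left(L,Y \right)} = - 9 \left(\left(-4 - 2\right) - 3\right) = - 9 \left(-6 - 3\right) = \left(-9\right) \left(-9\right) = 81$)
$r = \frac{1}{81} \approx 0.012346$
$S{\left(I \right)} = 4 I^{3}$
$S{\left(r \right)} \frac{-18626 + 15724}{16677 + 18394} = \frac{4}{531441} \frac{-18626 + 15724}{16677 + 18394} = 4 \cdot \frac{1}{531441} \left(- \frac{2902}{35071}\right) = \frac{4 \left(\left(-2902\right) \frac{1}{35071}\right)}{531441} = \frac{4}{531441} \left(- \frac{2902}{35071}\right) = - \frac{11608}{18638167311}$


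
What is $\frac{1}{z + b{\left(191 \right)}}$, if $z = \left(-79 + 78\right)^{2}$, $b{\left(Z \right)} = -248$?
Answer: $- \frac{1}{247} \approx -0.0040486$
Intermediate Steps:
$z = 1$ ($z = \left(-1\right)^{2} = 1$)
$\frac{1}{z + b{\left(191 \right)}} = \frac{1}{1 - 248} = \frac{1}{-247} = - \frac{1}{247}$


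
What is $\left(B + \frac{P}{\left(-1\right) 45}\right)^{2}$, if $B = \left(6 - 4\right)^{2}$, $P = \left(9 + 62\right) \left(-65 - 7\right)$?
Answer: $\frac{345744}{25} \approx 13830.0$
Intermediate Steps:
$P = -5112$ ($P = 71 \left(-72\right) = -5112$)
$B = 4$ ($B = 2^{2} = 4$)
$\left(B + \frac{P}{\left(-1\right) 45}\right)^{2} = \left(4 - \frac{5112}{\left(-1\right) 45}\right)^{2} = \left(4 - \frac{5112}{-45}\right)^{2} = \left(4 - - \frac{568}{5}\right)^{2} = \left(4 + \frac{568}{5}\right)^{2} = \left(\frac{588}{5}\right)^{2} = \frac{345744}{25}$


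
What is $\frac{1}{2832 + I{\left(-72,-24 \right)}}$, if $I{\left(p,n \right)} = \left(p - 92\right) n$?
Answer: $\frac{1}{6768} \approx 0.00014775$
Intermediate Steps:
$I{\left(p,n \right)} = n \left(-92 + p\right)$ ($I{\left(p,n \right)} = \left(-92 + p\right) n = n \left(-92 + p\right)$)
$\frac{1}{2832 + I{\left(-72,-24 \right)}} = \frac{1}{2832 - 24 \left(-92 - 72\right)} = \frac{1}{2832 - -3936} = \frac{1}{2832 + 3936} = \frac{1}{6768}$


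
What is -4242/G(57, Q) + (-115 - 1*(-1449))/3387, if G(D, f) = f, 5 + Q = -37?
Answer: 343421/3387 ≈ 101.39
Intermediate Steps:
Q = -42 (Q = -5 - 37 = -42)
-4242/G(57, Q) + (-115 - 1*(-1449))/3387 = -4242/(-42) + (-115 - 1*(-1449))/3387 = -4242*(-1/42) + (-115 + 1449)*(1/3387) = 101 + 1334*(1/3387) = 101 + 1334/3387 = 343421/3387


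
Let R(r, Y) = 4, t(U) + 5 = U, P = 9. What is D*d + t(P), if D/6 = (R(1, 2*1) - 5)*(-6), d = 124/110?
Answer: 2452/55 ≈ 44.582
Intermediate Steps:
t(U) = -5 + U
d = 62/55 (d = 124*(1/110) = 62/55 ≈ 1.1273)
D = 36 (D = 6*((4 - 5)*(-6)) = 6*(-1*(-6)) = 6*6 = 36)
D*d + t(P) = 36*(62/55) + (-5 + 9) = 2232/55 + 4 = 2452/55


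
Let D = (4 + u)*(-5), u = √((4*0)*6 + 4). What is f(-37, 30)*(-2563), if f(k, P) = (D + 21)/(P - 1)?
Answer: 23067/29 ≈ 795.41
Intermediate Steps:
u = 2 (u = √(0*6 + 4) = √(0 + 4) = √4 = 2)
D = -30 (D = (4 + 2)*(-5) = 6*(-5) = -30)
f(k, P) = -9/(-1 + P) (f(k, P) = (-30 + 21)/(P - 1) = -9/(-1 + P))
f(-37, 30)*(-2563) = -9/(-1 + 30)*(-2563) = -9/29*(-2563) = 23067/29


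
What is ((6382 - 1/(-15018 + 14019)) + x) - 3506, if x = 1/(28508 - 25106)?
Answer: 362013787/125874 ≈ 2876.0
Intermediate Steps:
x = 1/3402 ≈ 0.00029394
((6382 - 1/(-15018 + 14019)) + x) - 3506 = ((6382 - 1/(-15018 + 14019)) + 1/3402) - 3506 = ((6382 - 1/(-999)) + 1/3402) - 3506 = ((6382 - 1*(-1/999)) + 1/3402) - 3506 = ((6382 + 1/999) + 1/3402) - 3506 = (6375619/999 + 1/3402) - 3506 = 803328031/125874 - 3506 = 362013787/125874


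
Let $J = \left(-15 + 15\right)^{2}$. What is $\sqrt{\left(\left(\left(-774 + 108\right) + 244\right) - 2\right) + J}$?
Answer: $2 i \sqrt{106} \approx 20.591 i$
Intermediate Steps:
$J = 0$ ($J = 0^{2} = 0$)
$\sqrt{\left(\left(\left(-774 + 108\right) + 244\right) - 2\right) + J} = \sqrt{\left(\left(\left(-774 + 108\right) + 244\right) - 2\right) + 0} = \sqrt{\left(\left(-666 + 244\right) - 2\right) + 0} = \sqrt{\left(-422 - 2\right) + 0} = \sqrt{-424 + 0} = \sqrt{-424} = 2 i \sqrt{106}$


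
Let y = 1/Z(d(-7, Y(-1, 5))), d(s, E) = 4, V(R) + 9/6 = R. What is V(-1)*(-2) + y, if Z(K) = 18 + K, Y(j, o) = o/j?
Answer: 111/22 ≈ 5.0455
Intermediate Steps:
V(R) = -3/2 + R
y = 1/22 (y = 1/(18 + 4) = 1/22 ≈ 0.045455)
V(-1)*(-2) + y = (-3/2 - 1)*(-2) + 1/22 = -5/2*(-2) + 1/22 = 5 + 1/22 = 111/22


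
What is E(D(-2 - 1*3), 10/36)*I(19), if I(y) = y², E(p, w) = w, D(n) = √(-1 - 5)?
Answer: 1805/18 ≈ 100.28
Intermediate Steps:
D(n) = I*√6 (D(n) = √(-6) = I*√6)
E(D(-2 - 1*3), 10/36)*I(19) = (10/36)*19² = (10*(1/36))*361 = (5/18)*361 = 1805/18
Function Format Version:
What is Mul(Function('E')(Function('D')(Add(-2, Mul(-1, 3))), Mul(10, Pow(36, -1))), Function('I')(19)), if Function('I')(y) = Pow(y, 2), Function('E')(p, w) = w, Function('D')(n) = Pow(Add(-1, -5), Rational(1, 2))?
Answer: Rational(1805, 18) ≈ 100.28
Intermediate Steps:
Function('D')(n) = Mul(I, Pow(6, Rational(1, 2))) (Function('D')(n) = Pow(-6, Rational(1, 2)) = Mul(I, Pow(6, Rational(1, 2))))
Mul(Function('E')(Function('D')(Add(-2, Mul(-1, 3))), Mul(10, Pow(36, -1))), Function('I')(19)) = Mul(Mul(10, Pow(36, -1)), Pow(19, 2)) = Mul(Mul(10, Rational(1, 36)), 361) = Mul(Rational(5, 18), 361) = Rational(1805, 18)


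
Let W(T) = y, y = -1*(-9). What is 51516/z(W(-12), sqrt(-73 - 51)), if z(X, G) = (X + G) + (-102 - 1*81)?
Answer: -1120473/3800 - 12879*I*sqrt(31)/3800 ≈ -294.86 - 18.87*I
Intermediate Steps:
y = 9
W(T) = 9
z(X, G) = -183 + G + X (z(X, G) = (G + X) + (-102 - 81) = (G + X) - 183 = -183 + G + X)
51516/z(W(-12), sqrt(-73 - 51)) = 51516/(-183 + sqrt(-73 - 51) + 9) = 51516/(-183 + sqrt(-124) + 9) = 51516/(-183 + 2*I*sqrt(31) + 9) = 51516/(-174 + 2*I*sqrt(31))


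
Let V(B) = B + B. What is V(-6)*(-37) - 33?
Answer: 411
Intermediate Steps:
V(B) = 2*B
V(-6)*(-37) - 33 = (2*(-6))*(-37) - 33 = -12*(-37) - 33 = 444 - 33 = 411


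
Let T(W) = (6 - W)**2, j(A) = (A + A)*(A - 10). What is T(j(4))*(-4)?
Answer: -11664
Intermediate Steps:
j(A) = 2*A*(-10 + A) (j(A) = (2*A)*(-10 + A) = 2*A*(-10 + A))
T(j(4))*(-4) = (-6 + 2*4*(-10 + 4))**2*(-4) = (-6 + 2*4*(-6))**2*(-4) = (-6 - 48)**2*(-4) = (-54)**2*(-4) = 2916*(-4) = -11664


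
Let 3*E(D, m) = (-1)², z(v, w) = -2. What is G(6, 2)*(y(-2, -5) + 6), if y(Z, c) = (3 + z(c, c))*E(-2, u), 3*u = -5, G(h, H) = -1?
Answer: -19/3 ≈ -6.3333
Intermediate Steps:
u = -5/3 (u = (⅓)*(-5) = -5/3 ≈ -1.6667)
E(D, m) = ⅓ (E(D, m) = (⅓)*(-1)² = (⅓)*1 = ⅓)
y(Z, c) = ⅓ (y(Z, c) = (3 - 2)*(⅓) = 1*(⅓) = ⅓)
G(6, 2)*(y(-2, -5) + 6) = -(⅓ + 6) = -1*19/3 = -19/3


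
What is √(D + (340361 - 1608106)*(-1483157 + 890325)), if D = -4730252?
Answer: 2*√187888768397 ≈ 8.6692e+5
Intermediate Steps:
√(D + (340361 - 1608106)*(-1483157 + 890325)) = √(-4730252 + (340361 - 1608106)*(-1483157 + 890325)) = √(-4730252 - 1267745*(-592832)) = √(-4730252 + 751559803840) = √751555073588 = 2*√187888768397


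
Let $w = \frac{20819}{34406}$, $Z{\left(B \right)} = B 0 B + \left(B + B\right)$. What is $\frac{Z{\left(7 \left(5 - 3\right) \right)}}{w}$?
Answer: $\frac{963368}{20819} \approx 46.273$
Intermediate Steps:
$Z{\left(B \right)} = 2 B$ ($Z{\left(B \right)} = 0 B + 2 B = 0 + 2 B = 2 B$)
$w = \frac{20819}{34406}$ ($w = 20819 \cdot \frac{1}{34406} = \frac{20819}{34406} \approx 0.6051$)
$\frac{Z{\left(7 \left(5 - 3\right) \right)}}{w} = \frac{2 \cdot 7 \left(5 - 3\right)}{\frac{20819}{34406}} = 2 \cdot 7 \cdot 2 \cdot \frac{34406}{20819} = 2 \cdot 14 \cdot \frac{34406}{20819} = 28 \cdot \frac{34406}{20819} = \frac{963368}{20819}$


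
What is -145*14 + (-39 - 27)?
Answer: -2096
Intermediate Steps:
-145*14 + (-39 - 27) = -2030 - 66 = -2096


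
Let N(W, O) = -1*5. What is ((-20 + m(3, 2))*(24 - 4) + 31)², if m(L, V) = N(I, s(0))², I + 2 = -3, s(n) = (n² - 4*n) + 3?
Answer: 17161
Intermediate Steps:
s(n) = 3 + n² - 4*n
I = -5 (I = -2 - 3 = -5)
N(W, O) = -5
m(L, V) = 25 (m(L, V) = (-5)² = 25)
((-20 + m(3, 2))*(24 - 4) + 31)² = ((-20 + 25)*(24 - 4) + 31)² = (5*20 + 31)² = (100 + 31)² = 131² = 17161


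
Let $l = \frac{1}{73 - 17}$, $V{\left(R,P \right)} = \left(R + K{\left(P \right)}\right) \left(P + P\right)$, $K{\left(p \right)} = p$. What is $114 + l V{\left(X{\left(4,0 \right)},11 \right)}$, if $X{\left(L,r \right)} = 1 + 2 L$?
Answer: $\frac{853}{7} \approx 121.86$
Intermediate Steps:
$V{\left(R,P \right)} = 2 P \left(P + R\right)$ ($V{\left(R,P \right)} = \left(R + P\right) \left(P + P\right) = \left(P + R\right) 2 P = 2 P \left(P + R\right)$)
$l = \frac{1}{56} \approx 0.017857$
$114 + l V{\left(X{\left(4,0 \right)},11 \right)} = 114 + \frac{2 \cdot 11 \left(11 + \left(1 + 2 \cdot 4\right)\right)}{56} = 114 + \frac{2 \cdot 11 \left(11 + \left(1 + 8\right)\right)}{56} = 114 + \frac{2 \cdot 11 \left(11 + 9\right)}{56} = 114 + \frac{2 \cdot 11 \cdot 20}{56} = 114 + \frac{1}{56} \cdot 440 = 114 + \frac{55}{7} = \frac{853}{7}$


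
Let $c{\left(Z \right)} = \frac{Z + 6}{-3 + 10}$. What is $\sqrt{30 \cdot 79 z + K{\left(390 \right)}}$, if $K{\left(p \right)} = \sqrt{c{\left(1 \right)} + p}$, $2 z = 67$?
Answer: $\sqrt{79395 + \sqrt{391}} \approx 281.81$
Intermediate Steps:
$z = \frac{67}{2}$ ($z = \frac{1}{2} \cdot 67 = \frac{67}{2} \approx 33.5$)
$c{\left(Z \right)} = \frac{6}{7} + \frac{Z}{7}$ ($c{\left(Z \right)} = \frac{6 + Z}{7} = \left(6 + Z\right) \frac{1}{7} = \frac{6}{7} + \frac{Z}{7}$)
$K{\left(p \right)} = \sqrt{1 + p}$ ($K{\left(p \right)} = \sqrt{\left(\frac{6}{7} + \frac{1}{7} \cdot 1\right) + p} = \sqrt{\left(\frac{6}{7} + \frac{1}{7}\right) + p} = \sqrt{1 + p}$)
$\sqrt{30 \cdot 79 z + K{\left(390 \right)}} = \sqrt{30 \cdot 79 \cdot \frac{67}{2} + \sqrt{1 + 390}} = \sqrt{2370 \cdot \frac{67}{2} + \sqrt{391}} = \sqrt{79395 + \sqrt{391}}$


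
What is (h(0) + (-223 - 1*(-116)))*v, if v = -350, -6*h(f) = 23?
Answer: 116375/3 ≈ 38792.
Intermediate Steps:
h(f) = -23/6 (h(f) = -1/6*23 = -23/6)
(h(0) + (-223 - 1*(-116)))*v = (-23/6 + (-223 - 1*(-116)))*(-350) = (-23/6 + (-223 + 116))*(-350) = (-23/6 - 107)*(-350) = -665/6*(-350) = 116375/3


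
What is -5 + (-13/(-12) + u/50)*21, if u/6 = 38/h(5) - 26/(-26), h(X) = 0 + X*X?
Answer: 60251/2500 ≈ 24.100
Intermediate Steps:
h(X) = X² (h(X) = 0 + X² = X²)
u = 378/25 (u = 6*(38/(5²) - 26/(-26)) = 6*(38/25 - 26*(-1/26)) = 6*(38*(1/25) + 1) = 6*(38/25 + 1) = 6*(63/25) = 378/25 ≈ 15.120)
-5 + (-13/(-12) + u/50)*21 = -5 + (-13/(-12) + (378/25)/50)*21 = -5 + (-13*(-1/12) + (378/25)*(1/50))*21 = -5 + (13/12 + 189/625)*21 = -5 + (10393/7500)*21 = -5 + 72751/2500 = 60251/2500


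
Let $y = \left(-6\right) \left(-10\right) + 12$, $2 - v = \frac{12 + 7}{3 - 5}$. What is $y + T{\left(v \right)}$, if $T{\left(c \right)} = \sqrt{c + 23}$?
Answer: $72 + \frac{\sqrt{138}}{2} \approx 77.874$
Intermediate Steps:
$v = \frac{23}{2}$ ($v = 2 - \frac{12 + 7}{3 - 5} = 2 - \frac{19}{-2} = 2 - 19 \left(- \frac{1}{2}\right) = 2 - - \frac{19}{2} = 2 + \frac{19}{2} = \frac{23}{2} \approx 11.5$)
$T{\left(c \right)} = \sqrt{23 + c}$
$y = 72$ ($y = 60 + 12 = 72$)
$y + T{\left(v \right)} = 72 + \sqrt{23 + \frac{23}{2}} = 72 + \sqrt{\frac{69}{2}} = 72 + \frac{\sqrt{138}}{2}$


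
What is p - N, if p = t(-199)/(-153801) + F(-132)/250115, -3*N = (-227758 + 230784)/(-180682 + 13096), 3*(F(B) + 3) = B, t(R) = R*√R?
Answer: -22955224/3698450505 + 199*I*√199/153801 ≈ -0.0062067 + 0.018252*I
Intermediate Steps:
t(R) = R^(3/2)
F(B) = -3 + B/3
N = 89/14787 (N = -(-227758 + 230784)/(3*(-180682 + 13096)) = -3026/(3*(-167586)) = -3026*(-1)/(3*167586) = -⅓*(-89/4929) = 89/14787 ≈ 0.0060188)
p = -47/250115 + 199*I*√199/153801 (p = (-199)^(3/2)/(-153801) + (-3 + (⅓)*(-132))/250115 = -199*I*√199*(-1/153801) + (-3 - 44)*(1/250115) = 199*I*√199/153801 - 47*1/250115 = 199*I*√199/153801 - 47/250115 = -47/250115 + 199*I*√199/153801 ≈ -0.00018791 + 0.018252*I)
p - N = (-47/250115 + 199*I*√199/153801) - 1*89/14787 = (-47/250115 + 199*I*√199/153801) - 89/14787 = -22955224/3698450505 + 199*I*√199/153801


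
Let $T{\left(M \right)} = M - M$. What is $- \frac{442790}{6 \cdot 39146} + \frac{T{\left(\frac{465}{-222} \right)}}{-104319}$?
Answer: $- \frac{221395}{117438} \approx -1.8852$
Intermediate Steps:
$T{\left(M \right)} = 0$
$- \frac{442790}{6 \cdot 39146} + \frac{T{\left(\frac{465}{-222} \right)}}{-104319} = - \frac{442790}{6 \cdot 39146} + \frac{0}{-104319} = - \frac{442790}{234876} + 0 \left(- \frac{1}{104319}\right) = \left(-442790\right) \frac{1}{234876} + 0 = - \frac{221395}{117438} + 0 = - \frac{221395}{117438}$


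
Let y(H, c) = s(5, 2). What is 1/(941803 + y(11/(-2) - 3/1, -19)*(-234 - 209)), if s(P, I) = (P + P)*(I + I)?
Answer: 1/924083 ≈ 1.0822e-6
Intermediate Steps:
s(P, I) = 4*I*P (s(P, I) = (2*P)*(2*I) = 4*I*P)
y(H, c) = 40 (y(H, c) = 4*2*5 = 40)
1/(941803 + y(11/(-2) - 3/1, -19)*(-234 - 209)) = 1/(941803 + 40*(-234 - 209)) = 1/(941803 + 40*(-443)) = 1/(941803 - 17720) = 1/924083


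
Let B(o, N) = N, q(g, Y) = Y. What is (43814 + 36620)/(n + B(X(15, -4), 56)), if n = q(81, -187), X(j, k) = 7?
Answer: -614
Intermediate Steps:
n = -187
(43814 + 36620)/(n + B(X(15, -4), 56)) = (43814 + 36620)/(-187 + 56) = 80434/(-131) = 80434*(-1/131) = -614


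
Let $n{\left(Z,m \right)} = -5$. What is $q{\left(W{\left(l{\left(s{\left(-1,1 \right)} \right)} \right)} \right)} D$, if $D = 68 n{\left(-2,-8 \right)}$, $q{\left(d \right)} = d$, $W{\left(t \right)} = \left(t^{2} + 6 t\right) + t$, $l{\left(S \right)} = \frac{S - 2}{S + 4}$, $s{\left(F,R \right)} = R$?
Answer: $\frac{2312}{5} \approx 462.4$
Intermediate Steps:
$l{\left(S \right)} = \frac{-2 + S}{4 + S}$
$W{\left(t \right)} = t^{2} + 7 t$
$D = -340$ ($D = 68 \left(-5\right) = -340$)
$q{\left(W{\left(l{\left(s{\left(-1,1 \right)} \right)} \right)} \right)} D = \frac{-2 + 1}{4 + 1} \left(7 + \frac{-2 + 1}{4 + 1}\right) \left(-340\right) = \frac{1}{5} \left(-1\right) \left(7 + \frac{1}{5} \left(-1\right)\right) \left(-340\right) = - \frac{7 - \frac{1}{5}}{5} \left(-340\right) = \left(- \frac{1}{5}\right) \frac{34}{5} \left(-340\right) = \left(- \frac{34}{25}\right) \left(-340\right) = \frac{2312}{5}$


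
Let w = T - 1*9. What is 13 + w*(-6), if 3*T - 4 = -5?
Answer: 69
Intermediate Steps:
T = -1/3 (T = 4/3 + (1/3)*(-5) = 4/3 - 5/3 = -1/3 ≈ -0.33333)
w = -28/3 (w = -1/3 - 1*9 = -1/3 - 9 = -28/3 ≈ -9.3333)
13 + w*(-6) = 13 - 28/3*(-6) = 13 + 56 = 69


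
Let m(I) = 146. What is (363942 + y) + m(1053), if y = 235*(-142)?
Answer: 330718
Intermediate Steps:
y = -33370
(363942 + y) + m(1053) = (363942 - 33370) + 146 = 330572 + 146 = 330718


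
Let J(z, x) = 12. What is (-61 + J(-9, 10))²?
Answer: 2401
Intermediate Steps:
(-61 + J(-9, 10))² = (-61 + 12)² = (-49)² = 2401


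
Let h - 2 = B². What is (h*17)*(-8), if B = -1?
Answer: -408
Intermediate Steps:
h = 3 (h = 2 + (-1)² = 2 + 1 = 3)
(h*17)*(-8) = (3*17)*(-8) = 51*(-8) = -408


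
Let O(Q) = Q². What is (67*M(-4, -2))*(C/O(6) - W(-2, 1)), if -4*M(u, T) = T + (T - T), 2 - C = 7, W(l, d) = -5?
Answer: 11725/72 ≈ 162.85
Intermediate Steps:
C = -5 (C = 2 - 1*7 = 2 - 7 = -5)
M(u, T) = -T/4 (M(u, T) = -(T + (T - T))/4 = -(T + 0)/4 = -T/4)
(67*M(-4, -2))*(C/O(6) - W(-2, 1)) = (67*(-¼*(-2)))*(-5/(6²) - 1*(-5)) = (67*(½))*(-5/36 + 5) = 67*(-5*1/36 + 5)/2 = 67*(-5/36 + 5)/2 = (67/2)*(175/36) = 11725/72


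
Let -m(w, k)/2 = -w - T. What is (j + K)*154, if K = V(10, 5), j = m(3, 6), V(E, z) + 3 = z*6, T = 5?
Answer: 6622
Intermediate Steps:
V(E, z) = -3 + 6*z (V(E, z) = -3 + z*6 = -3 + 6*z)
m(w, k) = 10 + 2*w (m(w, k) = -2*(-w - 1*5) = -2*(-w - 5) = -2*(-5 - w) = 10 + 2*w)
j = 16 (j = 10 + 2*3 = 10 + 6 = 16)
K = 27 (K = -3 + 6*5 = -3 + 30 = 27)
(j + K)*154 = (16 + 27)*154 = 43*154 = 6622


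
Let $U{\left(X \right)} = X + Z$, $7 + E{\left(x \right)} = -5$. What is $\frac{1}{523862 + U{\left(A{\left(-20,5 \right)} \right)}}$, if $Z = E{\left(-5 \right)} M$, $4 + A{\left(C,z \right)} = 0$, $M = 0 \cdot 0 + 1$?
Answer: $\frac{1}{523846} \approx 1.909 \cdot 10^{-6}$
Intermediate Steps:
$E{\left(x \right)} = -12$ ($E{\left(x \right)} = -7 - 5 = -12$)
$M = 1$ ($M = 0 + 1 = 1$)
$A{\left(C,z \right)} = -4$ ($A{\left(C,z \right)} = -4 + 0 = -4$)
$Z = -12$ ($Z = \left(-12\right) 1 = -12$)
$U{\left(X \right)} = -12 + X$ ($U{\left(X \right)} = X - 12 = -12 + X$)
$\frac{1}{523862 + U{\left(A{\left(-20,5 \right)} \right)}} = \frac{1}{523862 - 16} = \frac{1}{523846}$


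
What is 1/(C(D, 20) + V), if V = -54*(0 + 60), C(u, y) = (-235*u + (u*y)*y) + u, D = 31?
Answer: 1/1906 ≈ 0.00052466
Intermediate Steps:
C(u, y) = -234*u + u*y² (C(u, y) = (-235*u + u*y²) + u = -234*u + u*y²)
V = -3240 (V = -54*60 = -3240)
1/(C(D, 20) + V) = 1/(31*(-234 + 20²) - 3240) = 1/(31*(-234 + 400) - 3240) = 1/(31*166 - 3240) = 1/(5146 - 3240) = 1/1906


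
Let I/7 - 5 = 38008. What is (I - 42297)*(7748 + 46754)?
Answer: 12197220588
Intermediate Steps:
I = 266091 (I = 35 + 7*38008 = 35 + 266056 = 266091)
(I - 42297)*(7748 + 46754) = (266091 - 42297)*(7748 + 46754) = 223794*54502 = 12197220588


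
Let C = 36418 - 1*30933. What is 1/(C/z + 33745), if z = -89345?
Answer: 17869/602988308 ≈ 2.9634e-5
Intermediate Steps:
C = 5485 (C = 36418 - 30933 = 5485)
1/(C/z + 33745) = 1/(5485/(-89345) + 33745) = 1/(5485*(-1/89345) + 33745) = 1/(-1097/17869 + 33745) = 1/(602988308/17869) = 17869/602988308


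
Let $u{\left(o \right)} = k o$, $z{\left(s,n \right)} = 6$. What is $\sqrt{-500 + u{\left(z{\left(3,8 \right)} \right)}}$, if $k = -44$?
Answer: $2 i \sqrt{191} \approx 27.641 i$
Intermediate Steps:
$u{\left(o \right)} = - 44 o$
$\sqrt{-500 + u{\left(z{\left(3,8 \right)} \right)}} = \sqrt{-500 - 264} = \sqrt{-764} = 2 i \sqrt{191}$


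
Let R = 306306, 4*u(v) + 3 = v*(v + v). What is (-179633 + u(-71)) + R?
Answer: 516771/4 ≈ 1.2919e+5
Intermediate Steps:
u(v) = -¾ + v²/2 (u(v) = -¾ + (v*(v + v))/4 = -¾ + (v*(2*v))/4 = -¾ + (2*v²)/4 = -¾ + v²/2)
(-179633 + u(-71)) + R = (-179633 + (-¾ + (½)*(-71)²)) + 306306 = (-179633 + (-¾ + (½)*5041)) + 306306 = (-179633 + (-¾ + 5041/2)) + 306306 = (-179633 + 10079/4) + 306306 = -708453/4 + 306306 = 516771/4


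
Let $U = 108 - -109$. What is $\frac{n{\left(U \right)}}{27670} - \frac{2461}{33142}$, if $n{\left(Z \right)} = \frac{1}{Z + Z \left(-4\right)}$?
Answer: $- \frac{11082611128}{149248120035} \approx -0.074256$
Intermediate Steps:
$U = 217$ ($U = 108 + 109 = 217$)
$n{\left(Z \right)} = - \frac{1}{3 Z}$ ($n{\left(Z \right)} = \frac{1}{Z - 4 Z} = \frac{1}{\left(-3\right) Z} = - \frac{1}{3 Z}$)
$\frac{n{\left(U \right)}}{27670} - \frac{2461}{33142} = \frac{\left(- \frac{1}{3}\right) \frac{1}{217}}{27670} - \frac{2461}{33142} = \left(- \frac{1}{3}\right) \frac{1}{217} \cdot \frac{1}{27670} - \frac{2461}{33142} = \left(- \frac{1}{651}\right) \frac{1}{27670} - \frac{2461}{33142} = - \frac{1}{18013170} - \frac{2461}{33142} = - \frac{11082611128}{149248120035}$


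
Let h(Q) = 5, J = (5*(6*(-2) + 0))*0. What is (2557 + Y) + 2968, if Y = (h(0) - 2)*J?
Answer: 5525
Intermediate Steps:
J = 0 (J = (5*(-12 + 0))*0 = (5*(-12))*0 = -60*0 = 0)
Y = 0 (Y = (5 - 2)*0 = 3*0 = 0)
(2557 + Y) + 2968 = (2557 + 0) + 2968 = 2557 + 2968 = 5525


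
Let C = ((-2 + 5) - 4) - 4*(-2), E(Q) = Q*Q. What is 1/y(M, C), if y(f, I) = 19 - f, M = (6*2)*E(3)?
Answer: -1/89 ≈ -0.011236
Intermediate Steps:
E(Q) = Q²
M = 108 (M = (6*2)*3² = 12*9 = 108)
C = 7 (C = (3 - 4) + 8 = -1 + 8 = 7)
1/y(M, C) = 1/(19 - 1*108) = 1/(19 - 108) = 1/(-89) = -1/89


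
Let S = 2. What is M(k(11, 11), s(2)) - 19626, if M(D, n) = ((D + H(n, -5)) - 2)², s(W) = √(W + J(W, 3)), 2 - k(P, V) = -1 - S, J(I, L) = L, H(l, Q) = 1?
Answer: -19610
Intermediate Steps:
k(P, V) = 5 (k(P, V) = 2 - (-1 - 1*2) = 2 - (-1 - 2) = 2 - 1*(-3) = 2 + 3 = 5)
s(W) = √(3 + W) (s(W) = √(W + 3) = √(3 + W))
M(D, n) = (-1 + D)² (M(D, n) = ((D + 1) - 2)² = ((1 + D) - 2)² = (-1 + D)²)
M(k(11, 11), s(2)) - 19626 = (-1 + 5)² - 19626 = 4² - 19626 = 16 - 19626 = -19610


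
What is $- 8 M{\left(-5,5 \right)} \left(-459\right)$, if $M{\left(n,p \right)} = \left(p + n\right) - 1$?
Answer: $-3672$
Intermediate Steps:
$M{\left(n,p \right)} = -1 + n + p$ ($M{\left(n,p \right)} = \left(n + p\right) - 1 = -1 + n + p$)
$- 8 M{\left(-5,5 \right)} \left(-459\right) = - 8 \left(-1 - 5 + 5\right) \left(-459\right) = \left(-8\right) \left(-1\right) \left(-459\right) = 8 \left(-459\right) = -3672$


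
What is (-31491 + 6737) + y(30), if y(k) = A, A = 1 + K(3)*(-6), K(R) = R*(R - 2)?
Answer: -24771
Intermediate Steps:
K(R) = R*(-2 + R)
A = -17 (A = 1 + (3*(-2 + 3))*(-6) = 1 + (3*1)*(-6) = 1 + 3*(-6) = 1 - 18 = -17)
y(k) = -17
(-31491 + 6737) + y(30) = (-31491 + 6737) - 17 = -24754 - 17 = -24771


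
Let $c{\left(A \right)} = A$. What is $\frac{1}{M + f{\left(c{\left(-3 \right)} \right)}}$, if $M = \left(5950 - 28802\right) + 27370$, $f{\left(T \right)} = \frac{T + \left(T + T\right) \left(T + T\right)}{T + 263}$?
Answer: $\frac{260}{1174713} \approx 0.00022133$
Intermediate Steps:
$f{\left(T \right)} = \frac{T + 4 T^{2}}{263 + T}$ ($f{\left(T \right)} = \frac{T + 2 T 2 T}{263 + T} = \frac{T + 4 T^{2}}{263 + T}$)
$M = 4518$ ($M = -22852 + 27370 = 4518$)
$\frac{1}{M + f{\left(c{\left(-3 \right)} \right)}} = \frac{1}{4518 - \frac{3 \left(1 + 4 \left(-3\right)\right)}{263 - 3}} = \frac{1}{4518 - \frac{3 \left(1 - 12\right)}{260}} = \frac{1}{4518 - \frac{3}{260} \left(-11\right)} = \frac{1}{4518 + \frac{33}{260}} = \frac{1}{\frac{1174713}{260}} = \frac{260}{1174713}$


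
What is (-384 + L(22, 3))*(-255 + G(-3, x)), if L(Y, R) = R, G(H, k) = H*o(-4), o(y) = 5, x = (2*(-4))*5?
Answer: 102870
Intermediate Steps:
x = -40 (x = -8*5 = -40)
G(H, k) = 5*H (G(H, k) = H*5 = 5*H)
(-384 + L(22, 3))*(-255 + G(-3, x)) = (-384 + 3)*(-255 + 5*(-3)) = -381*(-255 - 15) = -381*(-270) = 102870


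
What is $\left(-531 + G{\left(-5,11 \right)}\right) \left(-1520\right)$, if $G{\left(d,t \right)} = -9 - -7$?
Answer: $810160$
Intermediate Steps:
$G{\left(d,t \right)} = -2$ ($G{\left(d,t \right)} = -9 + 7 = -2$)
$\left(-531 + G{\left(-5,11 \right)}\right) \left(-1520\right) = \left(-531 - 2\right) \left(-1520\right) = \left(-533\right) \left(-1520\right) = 810160$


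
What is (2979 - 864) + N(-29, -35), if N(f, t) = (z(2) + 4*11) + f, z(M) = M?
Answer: 2132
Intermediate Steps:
N(f, t) = 46 + f (N(f, t) = (2 + 4*11) + f = (2 + 44) + f = 46 + f)
(2979 - 864) + N(-29, -35) = (2979 - 864) + (46 - 29) = 2115 + 17 = 2132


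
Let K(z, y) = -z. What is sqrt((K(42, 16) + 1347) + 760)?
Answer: sqrt(2065) ≈ 45.442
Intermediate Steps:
sqrt((K(42, 16) + 1347) + 760) = sqrt((-1*42 + 1347) + 760) = sqrt((-42 + 1347) + 760) = sqrt(1305 + 760) = sqrt(2065)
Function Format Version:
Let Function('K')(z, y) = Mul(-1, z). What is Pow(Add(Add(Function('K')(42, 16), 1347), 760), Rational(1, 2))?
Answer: Pow(2065, Rational(1, 2)) ≈ 45.442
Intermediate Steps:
Pow(Add(Add(Function('K')(42, 16), 1347), 760), Rational(1, 2)) = Pow(Add(Add(Mul(-1, 42), 1347), 760), Rational(1, 2)) = Pow(Add(Add(-42, 1347), 760), Rational(1, 2)) = Pow(Add(1305, 760), Rational(1, 2)) = Pow(2065, Rational(1, 2))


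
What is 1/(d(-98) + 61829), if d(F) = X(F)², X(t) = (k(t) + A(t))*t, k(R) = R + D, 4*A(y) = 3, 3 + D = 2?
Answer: 4/371079365 ≈ 1.0779e-8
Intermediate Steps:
D = -1 (D = -3 + 2 = -1)
A(y) = ¾ (A(y) = (¼)*3 = ¾)
k(R) = -1 + R (k(R) = R - 1 = -1 + R)
X(t) = t*(-¼ + t) (X(t) = ((-1 + t) + ¾)*t = (-¼ + t)*t = t*(-¼ + t))
d(F) = F²*(-¼ + F)² (d(F) = (F*(-¼ + F))² = F²*(-¼ + F)²)
1/(d(-98) + 61829) = 1/((1/16)*(-98)²*(-1 + 4*(-98))² + 61829) = 1/((1/16)*9604*(-1 - 392)² + 61829) = 1/((1/16)*9604*(-393)² + 61829) = 1/((1/16)*9604*154449 + 61829) = 1/(370832049/4 + 61829) = 1/(371079365/4) = 4/371079365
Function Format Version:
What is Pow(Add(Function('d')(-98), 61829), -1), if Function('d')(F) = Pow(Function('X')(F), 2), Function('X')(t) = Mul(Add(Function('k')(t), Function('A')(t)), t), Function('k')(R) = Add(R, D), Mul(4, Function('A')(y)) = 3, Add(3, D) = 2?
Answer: Rational(4, 371079365) ≈ 1.0779e-8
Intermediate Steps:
D = -1 (D = Add(-3, 2) = -1)
Function('A')(y) = Rational(3, 4) (Function('A')(y) = Mul(Rational(1, 4), 3) = Rational(3, 4))
Function('k')(R) = Add(-1, R) (Function('k')(R) = Add(R, -1) = Add(-1, R))
Function('X')(t) = Mul(t, Add(Rational(-1, 4), t)) (Function('X')(t) = Mul(Add(Add(-1, t), Rational(3, 4)), t) = Mul(Add(Rational(-1, 4), t), t) = Mul(t, Add(Rational(-1, 4), t)))
Function('d')(F) = Mul(Pow(F, 2), Pow(Add(Rational(-1, 4), F), 2)) (Function('d')(F) = Pow(Mul(F, Add(Rational(-1, 4), F)), 2) = Mul(Pow(F, 2), Pow(Add(Rational(-1, 4), F), 2)))
Pow(Add(Function('d')(-98), 61829), -1) = Pow(Add(Mul(Rational(1, 16), Pow(-98, 2), Pow(Add(-1, Mul(4, -98)), 2)), 61829), -1) = Pow(Add(Mul(Rational(1, 16), 9604, Pow(Add(-1, -392), 2)), 61829), -1) = Pow(Add(Mul(Rational(1, 16), 9604, Pow(-393, 2)), 61829), -1) = Pow(Add(Mul(Rational(1, 16), 9604, 154449), 61829), -1) = Pow(Add(Rational(370832049, 4), 61829), -1) = Pow(Rational(371079365, 4), -1) = Rational(4, 371079365)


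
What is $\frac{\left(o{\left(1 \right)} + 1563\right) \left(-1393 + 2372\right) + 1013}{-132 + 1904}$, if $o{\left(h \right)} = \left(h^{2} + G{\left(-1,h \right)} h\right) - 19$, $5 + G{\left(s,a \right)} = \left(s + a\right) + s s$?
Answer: $\frac{377413}{443} \approx 851.95$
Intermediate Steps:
$G{\left(s,a \right)} = -5 + a + s + s^{2}$ ($G{\left(s,a \right)} = -5 + \left(\left(s + a\right) + s s\right) = -5 + \left(\left(a + s\right) + s^{2}\right) = -5 + \left(a + s + s^{2}\right) = -5 + a + s + s^{2}$)
$o{\left(h \right)} = -19 + h^{2} + h \left(-5 + h\right)$ ($o{\left(h \right)} = \left(h^{2} + \left(-5 + h - 1 + \left(-1\right)^{2}\right) h\right) - 19 = \left(h^{2} + \left(-5 + h - 1 + 1\right) h\right) - 19 = \left(h^{2} + \left(-5 + h\right) h\right) - 19 = \left(h^{2} + h \left(-5 + h\right)\right) - 19 = -19 + h^{2} + h \left(-5 + h\right)$)
$\frac{\left(o{\left(1 \right)} + 1563\right) \left(-1393 + 2372\right) + 1013}{-132 + 1904} = \frac{\left(\left(-19 + 1^{2} + 1 \left(-5 + 1\right)\right) + 1563\right) \left(-1393 + 2372\right) + 1013}{-132 + 1904} = \frac{\left(\left(-19 + 1 + 1 \left(-4\right)\right) + 1563\right) 979 + 1013}{1772} = \left(\left(\left(-19 + 1 - 4\right) + 1563\right) 979 + 1013\right) \frac{1}{1772} = \left(\left(-22 + 1563\right) 979 + 1013\right) \frac{1}{1772} = \left(1541 \cdot 979 + 1013\right) \frac{1}{1772} = \left(1508639 + 1013\right) \frac{1}{1772} = 1509652 \cdot \frac{1}{1772} = \frac{377413}{443}$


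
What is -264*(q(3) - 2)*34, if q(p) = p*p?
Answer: -62832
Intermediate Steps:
q(p) = p²
-264*(q(3) - 2)*34 = -264*(3² - 2)*34 = -264*(9 - 2)*34 = -264*7*34 = -44*42*34 = -1848*34 = -62832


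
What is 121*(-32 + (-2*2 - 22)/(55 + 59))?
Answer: -222277/57 ≈ -3899.6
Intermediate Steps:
121*(-32 + (-2*2 - 22)/(55 + 59)) = 121*(-32 + (-4 - 22)/114) = 121*(-32 - 26*1/114) = 121*(-32 - 13/57) = 121*(-1837/57) = -222277/57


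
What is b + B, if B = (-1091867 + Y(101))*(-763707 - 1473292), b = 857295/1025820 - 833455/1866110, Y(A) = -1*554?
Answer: 10395651658258875628267/4253984356 ≈ 2.4437e+12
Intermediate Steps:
Y(A) = -554
b = 1655182143/4253984356 (b = 857295*(1/1025820) - 833455*1/1866110 = 19051/22796 - 166691/373222 = 1655182143/4253984356 ≈ 0.38909)
B = 2443744684579 (B = (-1091867 - 554)*(-763707 - 1473292) = -1092421*(-2236999) = 2443744684579)
b + B = 1655182143/4253984356 + 2443744684579 = 10395651658258875628267/4253984356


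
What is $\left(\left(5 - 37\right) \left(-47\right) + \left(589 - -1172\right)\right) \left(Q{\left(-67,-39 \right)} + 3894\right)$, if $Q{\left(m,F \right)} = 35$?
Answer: $12828185$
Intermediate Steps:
$\left(\left(5 - 37\right) \left(-47\right) + \left(589 - -1172\right)\right) \left(Q{\left(-67,-39 \right)} + 3894\right) = \left(\left(5 - 37\right) \left(-47\right) + \left(589 - -1172\right)\right) \left(35 + 3894\right) = \left(\left(-32\right) \left(-47\right) + \left(589 + 1172\right)\right) 3929 = \left(1504 + 1761\right) 3929 = 3265 \cdot 3929 = 12828185$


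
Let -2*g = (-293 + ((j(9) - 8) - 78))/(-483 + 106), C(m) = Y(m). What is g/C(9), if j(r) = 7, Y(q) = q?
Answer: -62/1131 ≈ -0.054819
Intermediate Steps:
C(m) = m
g = -186/377 (g = -(-293 + ((7 - 8) - 78))/(2*(-483 + 106)) = -(-293 + (-1 - 78))/(2*(-377)) = -(-293 - 79)*(-1)/(2*377) = -(-186)*(-1)/377 = -1/2*372/377 = -186/377 ≈ -0.49337)
g/C(9) = -186/377/9 = -186/377*1/9 = -62/1131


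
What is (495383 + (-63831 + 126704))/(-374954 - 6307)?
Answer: -558256/381261 ≈ -1.4642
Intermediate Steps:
(495383 + (-63831 + 126704))/(-374954 - 6307) = (495383 + 62873)/(-381261) = 558256*(-1/381261) = -558256/381261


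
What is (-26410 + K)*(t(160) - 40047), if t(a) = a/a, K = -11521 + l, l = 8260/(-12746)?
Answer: 9680655686078/6373 ≈ 1.5190e+9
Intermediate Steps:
l = -4130/6373 (l = 8260*(-1/12746) = -4130/6373 ≈ -0.64805)
K = -73427463/6373 (K = -11521 - 4130/6373 = -73427463/6373 ≈ -11522.)
t(a) = 1
(-26410 + K)*(t(160) - 40047) = (-26410 - 73427463/6373)*(1 - 40047) = -241738393/6373*(-40046) = 9680655686078/6373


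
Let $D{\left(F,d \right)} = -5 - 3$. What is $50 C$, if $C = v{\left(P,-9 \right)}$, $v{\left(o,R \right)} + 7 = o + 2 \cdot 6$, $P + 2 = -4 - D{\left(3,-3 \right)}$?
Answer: $350$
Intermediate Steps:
$D{\left(F,d \right)} = -8$
$P = 2$ ($P = -2 - -4 = -2 + \left(-4 + 8\right) = -2 + 4 = 2$)
$v{\left(o,R \right)} = 5 + o$ ($v{\left(o,R \right)} = -7 + \left(o + 2 \cdot 6\right) = -7 + \left(o + 12\right) = -7 + \left(12 + o\right) = 5 + o$)
$C = 7$ ($C = 5 + 2 = 7$)
$50 C = 50 \cdot 7 = 350$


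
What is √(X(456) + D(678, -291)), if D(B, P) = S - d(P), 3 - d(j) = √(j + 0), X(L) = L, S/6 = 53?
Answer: √(771 + I*√291) ≈ 27.769 + 0.3072*I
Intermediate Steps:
S = 318 (S = 6*53 = 318)
d(j) = 3 - √j (d(j) = 3 - √(j + 0) = 3 - √j)
D(B, P) = 315 + √P (D(B, P) = 318 - (3 - √P) = 318 + (-3 + √P) = 315 + √P)
√(X(456) + D(678, -291)) = √(456 + (315 + √(-291))) = √(456 + (315 + I*√291)) = √(771 + I*√291)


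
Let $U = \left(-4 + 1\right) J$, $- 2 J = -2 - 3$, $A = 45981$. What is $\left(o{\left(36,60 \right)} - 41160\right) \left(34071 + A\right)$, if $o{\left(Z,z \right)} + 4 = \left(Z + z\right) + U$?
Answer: $-3288175926$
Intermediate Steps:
$J = \frac{5}{2}$ ($J = - \frac{-2 - 3}{2} = \left(- \frac{1}{2}\right) \left(-5\right) = \frac{5}{2} \approx 2.5$)
$U = - \frac{15}{2}$ ($U = \left(-4 + 1\right) \frac{5}{2} = \left(-3\right) \frac{5}{2} = - \frac{15}{2} \approx -7.5$)
$o{\left(Z,z \right)} = - \frac{23}{2} + Z + z$ ($o{\left(Z,z \right)} = -4 - \left(\frac{15}{2} - Z - z\right) = -4 + \left(- \frac{15}{2} + Z + z\right) = - \frac{23}{2} + Z + z$)
$\left(o{\left(36,60 \right)} - 41160\right) \left(34071 + A\right) = \left(\left(- \frac{23}{2} + 36 + 60\right) - 41160\right) \left(34071 + 45981\right) = \left(\frac{169}{2} - 41160\right) 80052 = \left(- \frac{82151}{2}\right) 80052 = -3288175926$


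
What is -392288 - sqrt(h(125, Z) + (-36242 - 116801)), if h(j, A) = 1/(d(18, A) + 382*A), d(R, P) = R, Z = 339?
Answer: -392288 - I*sqrt(641800904997873)/64758 ≈ -3.9229e+5 - 391.21*I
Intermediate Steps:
h(j, A) = 1/(18 + 382*A)
-392288 - sqrt(h(125, Z) + (-36242 - 116801)) = -392288 - sqrt(1/(2*(9 + 191*339)) + (-36242 - 116801)) = -392288 - sqrt(1/(2*(9 + 64749)) - 153043) = -392288 - sqrt((1/2)/64758 - 153043) = -392288 - sqrt((1/2)*(1/64758) - 153043) = -392288 - sqrt(1/129516 - 153043) = -392288 - sqrt(-19821517187/129516) = -392288 - I*sqrt(641800904997873)/64758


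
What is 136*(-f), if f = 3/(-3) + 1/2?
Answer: 68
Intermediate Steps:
f = -½ (f = 3*(-⅓) + 1*(½) = -1 + ½ = -½ ≈ -0.50000)
136*(-f) = 136*(-1*(-½)) = 136*(½) = 68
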